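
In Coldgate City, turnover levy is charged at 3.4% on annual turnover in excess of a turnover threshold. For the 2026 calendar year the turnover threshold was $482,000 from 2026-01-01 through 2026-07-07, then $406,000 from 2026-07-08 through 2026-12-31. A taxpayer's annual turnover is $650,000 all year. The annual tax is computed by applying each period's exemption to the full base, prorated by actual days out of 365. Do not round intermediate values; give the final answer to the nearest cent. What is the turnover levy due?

2026-01-01 to 2026-07-07: 188 days, exemption $482,000 → ($650,000 − $482,000) × 3.4% × 188/365 = $2,942.0712
2026-07-08 to 2026-12-31: 177 days, exemption $406,000 → ($650,000 − $406,000) × 3.4% × 177/365 = $4,022.9918
Total = $6,965.0630

$6,965.06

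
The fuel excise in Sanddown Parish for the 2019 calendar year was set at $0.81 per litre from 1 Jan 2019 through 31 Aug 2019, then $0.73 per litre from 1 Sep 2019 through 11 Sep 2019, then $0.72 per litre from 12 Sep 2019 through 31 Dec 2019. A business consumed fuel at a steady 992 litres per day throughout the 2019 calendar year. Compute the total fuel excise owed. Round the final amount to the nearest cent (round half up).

$282,501.76

1 Jan – 31 Aug 2019: 243 days × 992 litres/day = 241,056 litres at $0.81/litre → $195,255.36
1 Sep – 11 Sep 2019: 11 days × 992 litres/day = 10,912 litres at $0.73/litre → $7,965.76
12 Sep – 31 Dec 2019: 111 days × 992 litres/day = 110,112 litres at $0.72/litre → $79,280.64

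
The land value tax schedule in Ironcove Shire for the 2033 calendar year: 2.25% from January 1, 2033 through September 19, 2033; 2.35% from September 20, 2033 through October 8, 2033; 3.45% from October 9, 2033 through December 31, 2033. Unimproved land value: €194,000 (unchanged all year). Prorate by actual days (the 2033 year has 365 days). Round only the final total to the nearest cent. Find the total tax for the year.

€4,910.86

January 1 – September 19, 2033: 262 days at 2.25% → €194,000 × 2.25% × 262/365 = €3,133.2329
September 20 – October 8, 2033: 19 days at 2.35% → €194,000 × 2.35% × 19/365 = €237.3178
October 9 – December 31, 2033: 84 days at 3.45% → €194,000 × 3.45% × 84/365 = €1,540.3068
Total = €4,910.8575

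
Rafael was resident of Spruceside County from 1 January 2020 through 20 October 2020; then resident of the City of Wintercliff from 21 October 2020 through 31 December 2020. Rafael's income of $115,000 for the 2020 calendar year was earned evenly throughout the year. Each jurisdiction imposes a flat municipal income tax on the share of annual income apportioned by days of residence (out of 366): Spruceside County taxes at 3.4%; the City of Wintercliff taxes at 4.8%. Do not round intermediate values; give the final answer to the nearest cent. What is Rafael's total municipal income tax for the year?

Spruceside County, 1 January – 20 October 2020: 294 days → $115,000 × 3.4% × 294/366 = $3,140.8197
The City of Wintercliff, 21 October – 31 December 2020: 72 days → $115,000 × 4.8% × 72/366 = $1,085.9016
Total = $4,226.7213

$4,226.72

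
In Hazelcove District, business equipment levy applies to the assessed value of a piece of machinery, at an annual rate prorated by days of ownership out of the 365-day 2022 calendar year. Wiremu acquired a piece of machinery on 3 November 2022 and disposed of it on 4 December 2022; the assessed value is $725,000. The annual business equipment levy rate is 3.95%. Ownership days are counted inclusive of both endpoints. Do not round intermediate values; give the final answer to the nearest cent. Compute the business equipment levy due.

Days held (3 November – 4 December 2022): 32 out of 365
Tax = $725,000 × 3.95% × 32/365 = $2,510.6849

$2,510.68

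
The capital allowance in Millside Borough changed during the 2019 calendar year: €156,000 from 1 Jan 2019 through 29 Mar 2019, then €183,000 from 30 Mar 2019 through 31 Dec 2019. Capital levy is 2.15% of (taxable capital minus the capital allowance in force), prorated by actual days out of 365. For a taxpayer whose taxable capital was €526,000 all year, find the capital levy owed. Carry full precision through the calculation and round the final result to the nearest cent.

1 Jan – 29 Mar 2019: 88 days, exemption €156,000 → (€526,000 − €156,000) × 2.15% × 88/365 = €1,917.9178
30 Mar – 31 Dec 2019: 277 days, exemption €183,000 → (€526,000 − €183,000) × 2.15% × 277/365 = €5,596.5384
Total = €7,514.4562

€7,514.46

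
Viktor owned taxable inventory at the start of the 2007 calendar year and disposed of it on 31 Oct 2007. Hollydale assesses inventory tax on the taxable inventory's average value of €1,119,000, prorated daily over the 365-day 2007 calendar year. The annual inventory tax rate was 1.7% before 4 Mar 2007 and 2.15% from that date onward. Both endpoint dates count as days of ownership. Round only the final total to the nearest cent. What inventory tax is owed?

1 Jan – 3 Mar 2007: 62 days at 1.7% → €1,119,000 × 1.7% × 62/365 = €3,231.3041
4 Mar – 31 Oct 2007: 242 days at 2.15% → €1,119,000 × 2.15% × 242/365 = €15,951.1151
Total = €19,182.4192

€19,182.42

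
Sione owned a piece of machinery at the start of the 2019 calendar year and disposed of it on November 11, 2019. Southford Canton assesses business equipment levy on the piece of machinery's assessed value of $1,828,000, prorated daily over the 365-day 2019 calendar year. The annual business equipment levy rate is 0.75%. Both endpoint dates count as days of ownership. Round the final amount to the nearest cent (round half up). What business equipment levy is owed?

$11,831.92

Days held (January 1 – November 11, 2019): 315 out of 365
Tax = $1,828,000 × 0.75% × 315/365 = $11,831.9178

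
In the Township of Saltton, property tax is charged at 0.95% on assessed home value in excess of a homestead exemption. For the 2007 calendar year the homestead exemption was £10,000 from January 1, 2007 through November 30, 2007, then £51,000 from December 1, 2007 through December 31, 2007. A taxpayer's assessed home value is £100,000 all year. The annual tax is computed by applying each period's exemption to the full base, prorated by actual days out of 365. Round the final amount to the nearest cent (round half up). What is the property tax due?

£821.92

January 1 – November 30, 2007: 334 days, exemption £10,000 → (£100,000 − £10,000) × 0.95% × 334/365 = £782.3836
December 1 – December 31, 2007: 31 days, exemption £51,000 → (£100,000 − £51,000) × 0.95% × 31/365 = £39.5356
Total = £821.9192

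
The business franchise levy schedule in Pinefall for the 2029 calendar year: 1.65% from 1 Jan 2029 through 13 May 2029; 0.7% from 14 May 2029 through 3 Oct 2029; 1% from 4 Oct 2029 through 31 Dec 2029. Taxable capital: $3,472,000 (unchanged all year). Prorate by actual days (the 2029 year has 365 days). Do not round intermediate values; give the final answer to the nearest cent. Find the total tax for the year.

$38,862.62

1 Jan – 13 May 2029: 133 days at 1.65% → $3,472,000 × 1.65% × 133/365 = $20,874.8055
14 May – 3 Oct 2029: 143 days at 0.7% → $3,472,000 × 0.7% × 143/365 = $9,521.8411
4 Oct – 31 Dec 2029: 89 days at 1% → $3,472,000 × 1% × 89/365 = $8,465.9726
Total = $38,862.6192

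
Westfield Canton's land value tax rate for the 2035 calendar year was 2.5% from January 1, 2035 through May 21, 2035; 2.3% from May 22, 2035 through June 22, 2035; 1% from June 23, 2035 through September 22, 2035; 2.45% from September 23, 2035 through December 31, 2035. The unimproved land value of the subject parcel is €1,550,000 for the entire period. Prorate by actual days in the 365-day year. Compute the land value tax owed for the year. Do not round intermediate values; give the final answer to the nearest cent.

€32,405.62

January 1 – May 21, 2035: 141 days at 2.5% → €1,550,000 × 2.5% × 141/365 = €14,969.1781
May 22 – June 22, 2035: 32 days at 2.3% → €1,550,000 × 2.3% × 32/365 = €3,125.4795
June 23 – September 22, 2035: 92 days at 1% → €1,550,000 × 1% × 92/365 = €3,906.8493
September 23 – December 31, 2035: 100 days at 2.45% → €1,550,000 × 2.45% × 100/365 = €10,404.1096
Total = €32,405.6164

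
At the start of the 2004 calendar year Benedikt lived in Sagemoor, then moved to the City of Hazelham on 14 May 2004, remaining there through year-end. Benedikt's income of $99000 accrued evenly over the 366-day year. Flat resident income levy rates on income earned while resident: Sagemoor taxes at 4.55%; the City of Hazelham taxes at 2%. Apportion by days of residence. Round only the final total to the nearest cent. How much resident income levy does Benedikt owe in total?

$2904.27

Sagemoor, 1 January – 13 May 2004: 134 days → $99000 × 4.55% × 134/366 = $1649.1885
The City of Hazelham, 14 May – 31 December 2004: 232 days → $99000 × 2% × 232/366 = $1255.0820
Total = $2904.2705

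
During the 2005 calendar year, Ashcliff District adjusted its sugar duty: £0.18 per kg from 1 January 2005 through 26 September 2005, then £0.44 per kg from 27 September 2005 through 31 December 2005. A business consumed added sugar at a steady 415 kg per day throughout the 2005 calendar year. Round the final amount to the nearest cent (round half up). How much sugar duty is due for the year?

1 January – 26 September 2005: 269 days × 415 kg/day = 111,635 kg at £0.18/kg → £20,094.30
27 September – 31 December 2005: 96 days × 415 kg/day = 39,840 kg at £0.44/kg → £17,529.60

£37,623.90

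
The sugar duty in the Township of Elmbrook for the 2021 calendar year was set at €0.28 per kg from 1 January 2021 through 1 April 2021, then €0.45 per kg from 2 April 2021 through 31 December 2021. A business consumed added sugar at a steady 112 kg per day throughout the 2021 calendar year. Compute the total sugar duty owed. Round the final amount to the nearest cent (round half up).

€16,663.36

1 January – 1 April 2021: 91 days × 112 kg/day = 10,192 kg at €0.28/kg → €2,853.76
2 April – 31 December 2021: 274 days × 112 kg/day = 30,688 kg at €0.45/kg → €13,809.60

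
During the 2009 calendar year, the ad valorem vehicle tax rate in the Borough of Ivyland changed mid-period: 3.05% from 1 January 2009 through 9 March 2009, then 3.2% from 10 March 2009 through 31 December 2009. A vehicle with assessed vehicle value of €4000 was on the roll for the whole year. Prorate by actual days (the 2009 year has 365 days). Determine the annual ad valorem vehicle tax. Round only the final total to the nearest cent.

€126.88

1 January – 9 March 2009: 68 days at 3.05% → €4000 × 3.05% × 68/365 = €22.7288
10 March – 31 December 2009: 297 days at 3.2% → €4000 × 3.2% × 297/365 = €104.1534
Total = €126.8822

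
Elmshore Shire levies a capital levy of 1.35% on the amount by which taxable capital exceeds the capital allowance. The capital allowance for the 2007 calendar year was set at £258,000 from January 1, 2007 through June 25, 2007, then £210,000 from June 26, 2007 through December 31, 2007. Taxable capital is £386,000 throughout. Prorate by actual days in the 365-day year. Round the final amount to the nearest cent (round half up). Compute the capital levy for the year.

£2,063.54

January 1 – June 25, 2007: 176 days, exemption £258,000 → (£386,000 − £258,000) × 1.35% × 176/365 = £833.2274
June 26 – December 31, 2007: 189 days, exemption £210,000 → (£386,000 − £210,000) × 1.35% × 189/365 = £1,230.3123
Total = £2,063.5397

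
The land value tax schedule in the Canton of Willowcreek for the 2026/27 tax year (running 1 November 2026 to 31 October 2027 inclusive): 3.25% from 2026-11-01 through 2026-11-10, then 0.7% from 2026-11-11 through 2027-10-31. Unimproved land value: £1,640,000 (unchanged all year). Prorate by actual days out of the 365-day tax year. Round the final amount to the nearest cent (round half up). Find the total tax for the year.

2026-11-01 to 2026-11-10: 10 days at 3.25% → £1,640,000 × 3.25% × 10/365 = £1,460.2740
2026-11-11 to 2027-10-31: 355 days at 0.7% → £1,640,000 × 0.7% × 355/365 = £11,165.4795
Total = £12,625.7534

£12,625.75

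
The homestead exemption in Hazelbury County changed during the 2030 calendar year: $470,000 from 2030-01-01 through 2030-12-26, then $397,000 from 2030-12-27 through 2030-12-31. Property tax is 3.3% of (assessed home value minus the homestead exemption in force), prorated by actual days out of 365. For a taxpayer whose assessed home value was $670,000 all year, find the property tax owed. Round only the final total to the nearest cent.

2030-01-01 to 2030-12-26: 360 days, exemption $470,000 → ($670,000 − $470,000) × 3.3% × 360/365 = $6,509.5890
2030-12-27 to 2030-12-31: 5 days, exemption $397,000 → ($670,000 − $397,000) × 3.3% × 5/365 = $123.4110
Total = $6,633.0000

$6,633.00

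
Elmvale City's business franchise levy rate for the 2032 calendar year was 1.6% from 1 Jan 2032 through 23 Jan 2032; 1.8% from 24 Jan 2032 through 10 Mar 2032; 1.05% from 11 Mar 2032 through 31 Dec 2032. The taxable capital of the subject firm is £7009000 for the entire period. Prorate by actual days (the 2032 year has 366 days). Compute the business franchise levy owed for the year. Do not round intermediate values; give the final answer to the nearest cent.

£82767.48

1 Jan – 23 Jan 2032: 23 days at 1.6% → £7009000 × 1.6% × 23/366 = £7047.3005
24 Jan – 10 Mar 2032: 47 days at 1.8% → £7009000 × 1.8% × 47/366 = £16201.1311
11 Mar – 31 Dec 2032: 296 days at 1.05% → £7009000 × 1.05% × 296/366 = £59519.0492
Total = £82767.4809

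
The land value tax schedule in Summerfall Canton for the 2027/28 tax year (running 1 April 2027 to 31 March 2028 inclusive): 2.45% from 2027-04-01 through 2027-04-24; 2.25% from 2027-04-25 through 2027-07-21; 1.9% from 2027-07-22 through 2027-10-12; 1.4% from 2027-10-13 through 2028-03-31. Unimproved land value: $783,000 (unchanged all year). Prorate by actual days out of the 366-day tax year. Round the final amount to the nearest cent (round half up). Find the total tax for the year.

2027-04-01 to 2027-04-24: 24 days at 2.45% → $783,000 × 2.45% × 24/366 = $1,257.9344
2027-04-25 to 2027-07-21: 88 days at 2.25% → $783,000 × 2.25% × 88/366 = $4,235.9016
2027-07-22 to 2027-10-12: 83 days at 1.9% → $783,000 × 1.9% × 83/366 = $3,373.7459
2027-10-13 to 2028-03-31: 171 days at 1.4% → $783,000 × 1.4% × 171/366 = $5,121.5902
Total = $13,989.1721

$13,989.17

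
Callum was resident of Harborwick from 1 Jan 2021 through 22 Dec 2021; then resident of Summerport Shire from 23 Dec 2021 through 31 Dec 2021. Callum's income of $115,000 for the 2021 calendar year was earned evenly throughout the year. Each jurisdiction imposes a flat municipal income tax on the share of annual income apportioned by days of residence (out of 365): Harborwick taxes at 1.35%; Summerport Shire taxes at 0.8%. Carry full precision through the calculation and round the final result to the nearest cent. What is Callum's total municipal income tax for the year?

$1,536.90

Harborwick, 1 Jan – 22 Dec 2021: 356 days → $115,000 × 1.35% × 356/365 = $1,514.2192
Summerport Shire, 23 Dec – 31 Dec 2021: 9 days → $115,000 × 0.8% × 9/365 = $22.6849
Total = $1,536.9041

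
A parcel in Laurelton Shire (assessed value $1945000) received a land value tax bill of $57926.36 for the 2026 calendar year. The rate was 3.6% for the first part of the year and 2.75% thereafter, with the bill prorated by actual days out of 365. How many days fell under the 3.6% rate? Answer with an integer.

98 days

Let d = days at the first rate; then 365 − d days at the second rate.
$1945000 × [3.6%·d + 2.75%·(365−d)] / 365 = $57926.36
Solving gives d = 98, so the new rate took effect on 9 Apr 2026.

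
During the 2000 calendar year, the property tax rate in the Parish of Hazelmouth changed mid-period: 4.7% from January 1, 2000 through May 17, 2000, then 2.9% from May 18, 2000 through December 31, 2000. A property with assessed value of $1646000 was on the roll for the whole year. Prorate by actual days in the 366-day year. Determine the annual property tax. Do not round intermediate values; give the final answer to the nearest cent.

January 1 – May 17, 2000: 138 days at 4.7% → $1646000 × 4.7% × 138/366 = $29169.2787
May 18 – December 31, 2000: 228 days at 2.9% → $1646000 × 2.9% × 228/366 = $29735.9344
Total = $58905.2131

$58905.21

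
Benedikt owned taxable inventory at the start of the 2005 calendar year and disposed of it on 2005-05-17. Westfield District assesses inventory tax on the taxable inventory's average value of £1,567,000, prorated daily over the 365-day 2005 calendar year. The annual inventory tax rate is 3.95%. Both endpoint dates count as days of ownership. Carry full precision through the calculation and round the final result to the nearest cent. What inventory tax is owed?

Days held (2005-01-01 to 2005-05-17): 137 out of 365
Tax = £1,567,000 × 3.95% × 137/365 = £23,232.3849

£23,232.38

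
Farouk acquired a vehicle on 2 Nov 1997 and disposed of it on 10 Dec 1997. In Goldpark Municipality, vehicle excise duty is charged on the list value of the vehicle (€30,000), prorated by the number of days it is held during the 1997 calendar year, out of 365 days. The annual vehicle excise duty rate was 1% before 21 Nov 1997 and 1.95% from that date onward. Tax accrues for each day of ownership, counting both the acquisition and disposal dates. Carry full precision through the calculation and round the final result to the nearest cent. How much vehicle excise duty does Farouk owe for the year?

€47.67

2 Nov – 20 Nov 1997: 19 days at 1% → €30,000 × 1% × 19/365 = €15.6164
21 Nov – 10 Dec 1997: 20 days at 1.95% → €30,000 × 1.95% × 20/365 = €32.0548
Total = €47.6712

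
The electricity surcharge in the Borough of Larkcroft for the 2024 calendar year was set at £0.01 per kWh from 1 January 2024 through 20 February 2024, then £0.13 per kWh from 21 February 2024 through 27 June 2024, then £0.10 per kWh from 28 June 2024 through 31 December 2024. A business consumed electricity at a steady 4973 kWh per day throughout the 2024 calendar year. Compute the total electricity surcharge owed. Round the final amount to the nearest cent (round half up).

1 January – 20 February 2024: 51 days × 4973 kWh/day = 253,623 kWh at £0.01/kWh → £2,536.23
21 February – 27 June 2024: 128 days × 4973 kWh/day = 636,544 kWh at £0.13/kWh → £82,750.72
28 June – 31 December 2024: 187 days × 4973 kWh/day = 929,951 kWh at £0.10/kWh → £92,995.10

£178,282.05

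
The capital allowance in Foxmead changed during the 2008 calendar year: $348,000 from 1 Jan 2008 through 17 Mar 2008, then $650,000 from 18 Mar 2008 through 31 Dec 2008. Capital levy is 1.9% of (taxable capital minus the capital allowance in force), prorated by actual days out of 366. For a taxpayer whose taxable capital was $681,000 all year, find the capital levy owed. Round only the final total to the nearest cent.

$1,796.17

1 Jan – 17 Mar 2008: 77 days, exemption $348,000 → ($681,000 − $348,000) × 1.9% × 77/366 = $1,331.0902
18 Mar – 31 Dec 2008: 289 days, exemption $650,000 → ($681,000 − $650,000) × 1.9% × 289/366 = $465.0847
Total = $1,796.1749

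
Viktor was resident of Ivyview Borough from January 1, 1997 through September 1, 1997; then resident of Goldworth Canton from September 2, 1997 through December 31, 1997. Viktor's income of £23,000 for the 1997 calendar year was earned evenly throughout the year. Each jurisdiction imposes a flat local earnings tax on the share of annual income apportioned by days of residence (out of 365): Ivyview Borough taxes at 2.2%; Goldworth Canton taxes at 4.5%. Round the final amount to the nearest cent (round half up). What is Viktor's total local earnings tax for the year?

£681.37

Ivyview Borough, January 1 – September 1, 1997: 244 days → £23,000 × 2.2% × 244/365 = £338.2575
Goldworth Canton, September 2 – December 31, 1997: 121 days → £23,000 × 4.5% × 121/365 = £343.1096
Total = £681.3671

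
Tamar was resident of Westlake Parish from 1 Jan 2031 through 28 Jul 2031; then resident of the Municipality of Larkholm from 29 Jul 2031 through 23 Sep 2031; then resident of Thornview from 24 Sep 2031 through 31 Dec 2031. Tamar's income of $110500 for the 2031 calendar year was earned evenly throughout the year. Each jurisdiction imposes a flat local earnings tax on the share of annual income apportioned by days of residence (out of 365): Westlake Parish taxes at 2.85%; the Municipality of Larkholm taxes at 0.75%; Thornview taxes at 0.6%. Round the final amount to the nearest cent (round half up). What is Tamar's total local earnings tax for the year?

$2112.52

Westlake Parish, 1 Jan – 28 Jul 2031: 209 days → $110500 × 2.85% × 209/365 = $1803.2692
The Municipality of Larkholm, 29 Jul – 23 Sep 2031: 57 days → $110500 × 0.75% × 57/365 = $129.4212
Thornview, 24 Sep – 31 Dec 2031: 99 days → $110500 × 0.6% × 99/365 = $179.8274
Total = $2112.5178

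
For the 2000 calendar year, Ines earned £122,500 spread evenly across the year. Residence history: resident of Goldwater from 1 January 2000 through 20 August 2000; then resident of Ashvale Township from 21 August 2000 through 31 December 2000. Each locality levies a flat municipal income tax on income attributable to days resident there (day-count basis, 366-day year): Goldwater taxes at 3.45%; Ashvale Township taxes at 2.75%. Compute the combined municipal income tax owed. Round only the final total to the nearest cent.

£3,914.64

Goldwater, 1 January – 20 August 2000: 233 days → £122,500 × 3.45% × 233/366 = £2,690.4816
Ashvale Township, 21 August – 31 December 2000: 133 days → £122,500 × 2.75% × 133/366 = £1,224.1633
Total = £3,914.6448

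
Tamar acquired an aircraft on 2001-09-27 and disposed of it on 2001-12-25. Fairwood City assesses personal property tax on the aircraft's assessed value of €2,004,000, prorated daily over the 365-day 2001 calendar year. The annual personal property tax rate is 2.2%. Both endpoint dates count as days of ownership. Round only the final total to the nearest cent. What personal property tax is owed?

€10,871.01

Days held (2001-09-27 to 2001-12-25): 90 out of 365
Tax = €2,004,000 × 2.2% × 90/365 = €10,871.0137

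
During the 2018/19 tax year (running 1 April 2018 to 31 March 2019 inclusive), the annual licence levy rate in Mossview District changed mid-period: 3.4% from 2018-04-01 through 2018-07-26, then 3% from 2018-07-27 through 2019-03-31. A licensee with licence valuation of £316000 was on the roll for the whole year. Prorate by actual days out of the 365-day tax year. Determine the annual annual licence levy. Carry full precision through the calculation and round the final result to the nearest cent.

2018-04-01 to 2018-07-26: 117 days at 3.4% → £316000 × 3.4% × 117/365 = £3443.9671
2018-07-27 to 2019-03-31: 248 days at 3% → £316000 × 3% × 248/365 = £6441.2055
Total = £9885.1726

£9885.17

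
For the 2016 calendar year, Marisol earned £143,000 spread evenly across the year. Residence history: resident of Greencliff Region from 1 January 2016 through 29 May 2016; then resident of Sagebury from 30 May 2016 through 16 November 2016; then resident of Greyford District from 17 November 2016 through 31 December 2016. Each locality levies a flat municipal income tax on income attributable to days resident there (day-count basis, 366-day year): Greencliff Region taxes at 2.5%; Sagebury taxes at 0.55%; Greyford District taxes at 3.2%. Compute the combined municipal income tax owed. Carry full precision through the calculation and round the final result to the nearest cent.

Greencliff Region, 1 January – 29 May 2016: 150 days → £143,000 × 2.5% × 150/366 = £1,465.1639
Sagebury, 30 May – 16 November 2016: 171 days → £143,000 × 0.55% × 171/366 = £367.4631
Greyford District, 17 November – 31 December 2016: 45 days → £143,000 × 3.2% × 45/366 = £562.6230
Total = £2,395.2500

£2,395.25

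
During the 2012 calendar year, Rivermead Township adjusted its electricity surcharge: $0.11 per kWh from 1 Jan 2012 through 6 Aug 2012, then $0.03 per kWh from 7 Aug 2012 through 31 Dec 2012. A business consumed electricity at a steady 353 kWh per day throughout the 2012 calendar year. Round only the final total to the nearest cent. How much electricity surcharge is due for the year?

$10060.50

1 Jan – 6 Aug 2012: 219 days × 353 kWh/day = 77,307 kWh at $0.11/kWh → $8503.77
7 Aug – 31 Dec 2012: 147 days × 353 kWh/day = 51,891 kWh at $0.03/kWh → $1556.73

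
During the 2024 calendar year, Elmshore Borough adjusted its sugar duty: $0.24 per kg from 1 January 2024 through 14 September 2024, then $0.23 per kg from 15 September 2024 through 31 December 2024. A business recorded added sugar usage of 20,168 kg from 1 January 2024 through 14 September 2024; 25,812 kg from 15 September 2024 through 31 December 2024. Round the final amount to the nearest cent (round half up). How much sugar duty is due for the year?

$10777.08

1 January – 14 September 2024: 20,168 kg at $0.24/kg → $4840.32
15 September – 31 December 2024: 25,812 kg at $0.23/kg → $5936.76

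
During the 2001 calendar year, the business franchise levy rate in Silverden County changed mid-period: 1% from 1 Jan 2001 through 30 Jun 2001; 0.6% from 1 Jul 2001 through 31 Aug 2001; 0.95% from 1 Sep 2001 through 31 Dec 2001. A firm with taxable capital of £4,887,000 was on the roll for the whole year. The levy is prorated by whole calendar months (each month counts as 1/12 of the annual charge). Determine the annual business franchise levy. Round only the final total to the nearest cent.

£44,797.50

1 Jan – 30 Jun 2001: 6 months at 1% → £4,887,000 × 1% × 6/12 = £24,435.0000
1 Jul – 31 Aug 2001: 2 months at 0.6% → £4,887,000 × 0.6% × 2/12 = £4,887.0000
1 Sep – 31 Dec 2001: 4 months at 0.95% → £4,887,000 × 0.95% × 4/12 = £15,475.5000
Total = £44,797.5000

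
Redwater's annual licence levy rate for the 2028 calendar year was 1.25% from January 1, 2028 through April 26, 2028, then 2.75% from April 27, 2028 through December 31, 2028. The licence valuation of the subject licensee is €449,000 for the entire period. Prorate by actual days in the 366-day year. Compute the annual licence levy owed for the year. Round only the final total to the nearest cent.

January 1 – April 26, 2028: 117 days at 1.25% → €449,000 × 1.25% × 117/366 = €1,794.1598
April 27 – December 31, 2028: 249 days at 2.75% → €449,000 × 2.75% × 249/366 = €8,400.3484
Total = €10,194.5082

€10,194.51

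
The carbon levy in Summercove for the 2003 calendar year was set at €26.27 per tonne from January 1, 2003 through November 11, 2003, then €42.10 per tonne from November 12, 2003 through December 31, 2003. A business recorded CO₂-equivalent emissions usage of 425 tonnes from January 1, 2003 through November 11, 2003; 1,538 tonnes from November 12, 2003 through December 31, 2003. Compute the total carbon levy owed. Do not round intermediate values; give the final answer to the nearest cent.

January 1 – November 11, 2003: 425 tonnes at €26.27/tonne → €11,164.75
November 12 – December 31, 2003: 1,538 tonnes at €42.10/tonne → €64,749.80

€75,914.55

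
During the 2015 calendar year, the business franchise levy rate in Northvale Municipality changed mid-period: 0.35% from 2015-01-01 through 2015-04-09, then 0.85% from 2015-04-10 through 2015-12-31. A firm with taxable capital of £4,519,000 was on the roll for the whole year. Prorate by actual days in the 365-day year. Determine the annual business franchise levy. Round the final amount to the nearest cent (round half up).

£32,282.99

2015-01-01 to 2015-04-09: 99 days at 0.35% → £4,519,000 × 0.35% × 99/365 = £4,289.9548
2015-04-10 to 2015-12-31: 266 days at 0.85% → £4,519,000 × 0.85% × 266/365 = £27,993.0384
Total = £32,282.9932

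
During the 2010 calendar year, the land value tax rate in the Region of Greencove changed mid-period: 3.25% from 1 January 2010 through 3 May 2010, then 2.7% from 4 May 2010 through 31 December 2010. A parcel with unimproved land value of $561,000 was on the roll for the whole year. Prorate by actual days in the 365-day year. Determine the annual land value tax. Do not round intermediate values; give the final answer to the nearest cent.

1 January – 3 May 2010: 123 days at 3.25% → $561,000 × 3.25% × 123/365 = $6,144.1027
4 May – 31 December 2010: 242 days at 2.7% → $561,000 × 2.7% × 242/365 = $10,042.6685
Total = $16,186.7712

$16,186.77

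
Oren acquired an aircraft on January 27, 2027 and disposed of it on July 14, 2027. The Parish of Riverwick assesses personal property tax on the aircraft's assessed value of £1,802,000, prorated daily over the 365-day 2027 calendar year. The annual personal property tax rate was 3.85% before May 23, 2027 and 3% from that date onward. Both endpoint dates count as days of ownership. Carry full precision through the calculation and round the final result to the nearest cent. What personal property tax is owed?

January 27 – May 22, 2027: 116 days at 3.85% → £1,802,000 × 3.85% × 116/365 = £22,048.5808
May 23 – July 14, 2027: 53 days at 3% → £1,802,000 × 3% × 53/365 = £7,849.8082
Total = £29,898.3890

£29,898.39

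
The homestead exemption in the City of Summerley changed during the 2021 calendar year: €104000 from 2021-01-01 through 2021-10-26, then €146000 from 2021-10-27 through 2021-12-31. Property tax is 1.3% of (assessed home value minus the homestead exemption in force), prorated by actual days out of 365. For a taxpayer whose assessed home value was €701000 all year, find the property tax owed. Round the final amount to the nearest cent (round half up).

2021-01-01 to 2021-10-26: 299 days, exemption €104000 → (€701000 − €104000) × 1.3% × 299/365 = €6357.6411
2021-10-27 to 2021-12-31: 66 days, exemption €146000 → (€701000 − €146000) × 1.3% × 66/365 = €1304.6301
Total = €7662.2712

€7662.27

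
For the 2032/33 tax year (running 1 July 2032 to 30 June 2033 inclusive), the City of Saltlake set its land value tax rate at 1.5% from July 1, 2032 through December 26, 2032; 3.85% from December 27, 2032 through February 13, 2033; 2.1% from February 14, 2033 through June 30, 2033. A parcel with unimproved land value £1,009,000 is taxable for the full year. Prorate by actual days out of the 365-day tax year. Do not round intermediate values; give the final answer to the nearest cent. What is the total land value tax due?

£20,590.51

July 1 – December 26, 2032: 179 days at 1.5% → £1,009,000 × 1.5% × 179/365 = £7,422.3699
December 27, 2032 – February 13, 2033: 49 days at 3.85% → £1,009,000 × 3.85% × 49/365 = £5,215.0096
February 14 – June 30, 2033: 137 days at 2.1% → £1,009,000 × 2.1% × 137/365 = £7,953.1315
Total = £20,590.5110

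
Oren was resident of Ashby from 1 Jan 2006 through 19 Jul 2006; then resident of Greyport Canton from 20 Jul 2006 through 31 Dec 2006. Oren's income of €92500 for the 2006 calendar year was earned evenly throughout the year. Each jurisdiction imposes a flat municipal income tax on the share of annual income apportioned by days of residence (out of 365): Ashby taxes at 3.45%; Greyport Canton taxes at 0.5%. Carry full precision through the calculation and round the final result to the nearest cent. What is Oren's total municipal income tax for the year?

Ashby, 1 Jan – 19 Jul 2006: 200 days → €92500 × 3.45% × 200/365 = €1748.6301
Greyport Canton, 20 Jul – 31 Dec 2006: 165 days → €92500 × 0.5% × 165/365 = €209.0753
Total = €1957.7055

€1957.71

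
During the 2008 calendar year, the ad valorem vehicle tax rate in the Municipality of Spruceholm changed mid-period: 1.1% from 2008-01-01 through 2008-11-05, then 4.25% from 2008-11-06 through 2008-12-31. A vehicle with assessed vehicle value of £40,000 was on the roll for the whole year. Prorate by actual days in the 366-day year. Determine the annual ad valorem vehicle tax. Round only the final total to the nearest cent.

£632.79

2008-01-01 to 2008-11-05: 310 days at 1.1% → £40,000 × 1.1% × 310/366 = £372.6776
2008-11-06 to 2008-12-31: 56 days at 4.25% → £40,000 × 4.25% × 56/366 = £260.1093
Total = £632.7869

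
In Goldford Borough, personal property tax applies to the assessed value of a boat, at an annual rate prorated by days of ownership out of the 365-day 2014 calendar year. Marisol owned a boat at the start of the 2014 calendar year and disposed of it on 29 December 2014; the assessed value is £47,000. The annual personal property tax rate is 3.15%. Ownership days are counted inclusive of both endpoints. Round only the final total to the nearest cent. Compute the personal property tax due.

Days held (1 January – 29 December 2014): 363 out of 365
Tax = £47,000 × 3.15% × 363/365 = £1,472.3877

£1,472.39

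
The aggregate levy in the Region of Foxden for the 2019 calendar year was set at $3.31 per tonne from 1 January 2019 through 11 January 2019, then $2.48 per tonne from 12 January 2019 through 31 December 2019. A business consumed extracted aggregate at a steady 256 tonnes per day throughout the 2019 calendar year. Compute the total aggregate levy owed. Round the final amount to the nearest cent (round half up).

$234,068.48

1 January – 11 January 2019: 11 days × 256 tonnes/day = 2,816 tonnes at $3.31/tonne → $9,320.96
12 January – 31 December 2019: 354 days × 256 tonnes/day = 90,624 tonnes at $2.48/tonne → $224,747.52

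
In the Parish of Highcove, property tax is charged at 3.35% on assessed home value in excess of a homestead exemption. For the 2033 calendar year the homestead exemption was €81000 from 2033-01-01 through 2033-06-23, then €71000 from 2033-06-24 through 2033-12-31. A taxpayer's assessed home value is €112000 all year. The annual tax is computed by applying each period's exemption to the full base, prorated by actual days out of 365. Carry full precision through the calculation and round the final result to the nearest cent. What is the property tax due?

€1213.80

2033-01-01 to 2033-06-23: 174 days, exemption €81000 → (€112000 − €81000) × 3.35% × 174/365 = €495.0658
2033-06-24 to 2033-12-31: 191 days, exemption €71000 → (€112000 − €71000) × 3.35% × 191/365 = €718.7356
Total = €1213.8014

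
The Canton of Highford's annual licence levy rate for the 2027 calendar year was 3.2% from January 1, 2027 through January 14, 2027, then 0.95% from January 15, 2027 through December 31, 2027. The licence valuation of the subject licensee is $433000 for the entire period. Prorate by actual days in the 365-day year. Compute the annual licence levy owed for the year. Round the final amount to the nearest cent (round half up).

$4487.18

January 1 – January 14, 2027: 14 days at 3.2% → $433000 × 3.2% × 14/365 = $531.4630
January 15 – December 31, 2027: 351 days at 0.95% → $433000 × 0.95% × 351/365 = $3955.7219
Total = $4487.1849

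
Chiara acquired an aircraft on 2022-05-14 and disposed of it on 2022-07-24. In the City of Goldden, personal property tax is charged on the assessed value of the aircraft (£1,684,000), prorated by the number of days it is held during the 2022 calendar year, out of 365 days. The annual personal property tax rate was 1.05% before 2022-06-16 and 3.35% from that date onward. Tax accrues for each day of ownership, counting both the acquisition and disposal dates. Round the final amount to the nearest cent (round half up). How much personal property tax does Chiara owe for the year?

£7,626.44

2022-05-14 to 2022-06-15: 33 days at 1.05% → £1,684,000 × 1.05% × 33/365 = £1,598.6466
2022-06-16 to 2022-07-24: 39 days at 3.35% → £1,684,000 × 3.35% × 39/365 = £6,027.7973
Total = £7,626.4438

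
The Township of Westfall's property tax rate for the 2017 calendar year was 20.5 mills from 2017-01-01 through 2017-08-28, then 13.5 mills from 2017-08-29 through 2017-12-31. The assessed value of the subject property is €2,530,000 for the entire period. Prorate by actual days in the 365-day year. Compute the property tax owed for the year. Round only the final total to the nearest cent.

€45,799.93

2017-01-01 to 2017-08-28: 240 days at 20.5 mills → €2,530,000 × 2.05% × 240/365 = €34,103.0137
2017-08-29 to 2017-12-31: 125 days at 13.5 mills → €2,530,000 × 1.35% × 125/365 = €11,696.9178
Total = €45,799.9315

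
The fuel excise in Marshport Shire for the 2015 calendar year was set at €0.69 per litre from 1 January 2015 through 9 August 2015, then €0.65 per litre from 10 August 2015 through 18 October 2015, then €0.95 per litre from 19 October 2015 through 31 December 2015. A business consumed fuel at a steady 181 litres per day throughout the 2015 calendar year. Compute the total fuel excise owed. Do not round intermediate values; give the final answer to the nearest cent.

€48,560.49

1 January – 9 August 2015: 221 days × 181 litres/day = 40,001 litres at €0.69/litre → €27,600.69
10 August – 18 October 2015: 70 days × 181 litres/day = 12,670 litres at €0.65/litre → €8,235.50
19 October – 31 December 2015: 74 days × 181 litres/day = 13,394 litres at €0.95/litre → €12,724.30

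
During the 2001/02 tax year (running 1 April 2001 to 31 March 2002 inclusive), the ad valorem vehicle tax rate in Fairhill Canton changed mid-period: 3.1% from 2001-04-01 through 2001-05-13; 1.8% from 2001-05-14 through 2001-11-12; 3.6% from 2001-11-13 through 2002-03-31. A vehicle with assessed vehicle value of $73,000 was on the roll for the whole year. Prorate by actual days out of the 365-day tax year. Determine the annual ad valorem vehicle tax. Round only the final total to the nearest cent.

$1,926.20

2001-04-01 to 2001-05-13: 43 days at 3.1% → $73,000 × 3.1% × 43/365 = $266.6000
2001-05-14 to 2001-11-12: 183 days at 1.8% → $73,000 × 1.8% × 183/365 = $658.8000
2001-11-13 to 2002-03-31: 139 days at 3.6% → $73,000 × 3.6% × 139/365 = $1,000.8000
Total = $1,926.2000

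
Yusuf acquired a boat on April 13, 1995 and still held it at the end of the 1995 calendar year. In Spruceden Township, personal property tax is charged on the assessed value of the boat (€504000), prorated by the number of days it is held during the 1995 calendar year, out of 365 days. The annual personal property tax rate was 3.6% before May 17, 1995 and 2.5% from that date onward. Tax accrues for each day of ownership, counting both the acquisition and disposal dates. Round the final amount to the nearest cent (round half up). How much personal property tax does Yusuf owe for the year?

April 13 – May 16, 1995: 34 days at 3.6% → €504000 × 3.6% × 34/365 = €1690.1260
May 17 – December 31, 1995: 229 days at 2.5% → €504000 × 2.5% × 229/365 = €7905.2055
Total = €9595.3315

€9595.33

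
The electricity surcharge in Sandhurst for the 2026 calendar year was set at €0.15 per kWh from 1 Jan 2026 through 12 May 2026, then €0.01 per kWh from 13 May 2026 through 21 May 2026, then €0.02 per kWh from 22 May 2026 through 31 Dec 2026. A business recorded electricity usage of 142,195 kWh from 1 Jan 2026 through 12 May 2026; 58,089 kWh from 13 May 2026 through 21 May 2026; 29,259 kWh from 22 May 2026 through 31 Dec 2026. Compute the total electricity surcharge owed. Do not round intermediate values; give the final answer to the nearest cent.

€22,495.32

1 Jan – 12 May 2026: 142,195 kWh at €0.15/kWh → €21,329.25
13 May – 21 May 2026: 58,089 kWh at €0.01/kWh → €580.89
22 May – 31 Dec 2026: 29,259 kWh at €0.02/kWh → €585.18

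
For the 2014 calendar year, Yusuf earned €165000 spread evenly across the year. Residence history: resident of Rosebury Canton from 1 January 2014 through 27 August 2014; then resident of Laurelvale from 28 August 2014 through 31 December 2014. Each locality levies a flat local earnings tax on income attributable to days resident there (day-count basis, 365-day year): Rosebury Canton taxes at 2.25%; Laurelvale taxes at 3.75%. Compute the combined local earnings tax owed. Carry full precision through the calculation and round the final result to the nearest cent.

Rosebury Canton, 1 January – 27 August 2014: 239 days → €165000 × 2.25% × 239/365 = €2430.9247
Laurelvale, 28 August – 31 December 2014: 126 days → €165000 × 3.75% × 126/365 = €2135.9589
Total = €4566.8836

€4566.88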